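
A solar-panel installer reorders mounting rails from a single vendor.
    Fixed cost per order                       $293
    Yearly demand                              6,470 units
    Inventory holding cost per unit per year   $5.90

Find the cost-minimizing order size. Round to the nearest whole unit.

802 units

Optimal lot size Q* = (2 × 6,470 × $293 / $5.9)^½ ≈ 801.63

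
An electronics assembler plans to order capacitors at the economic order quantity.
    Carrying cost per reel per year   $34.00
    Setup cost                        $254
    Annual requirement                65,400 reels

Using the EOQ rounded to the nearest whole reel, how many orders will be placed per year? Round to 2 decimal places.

Q* = √(2·D·S / H) = √(2·65,400·254 / 34) = √977,152.9 ≈ 988.51 → Q = 989
N = D/Q = 65,400/989 ≈ 66.127 orders/yr

66.13 orders per year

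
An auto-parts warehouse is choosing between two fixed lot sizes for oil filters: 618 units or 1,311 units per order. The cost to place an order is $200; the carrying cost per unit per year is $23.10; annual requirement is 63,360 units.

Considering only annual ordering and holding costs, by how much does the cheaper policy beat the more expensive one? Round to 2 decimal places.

Annual cost at Q: ordering D·S/Q plus holding Q·H/2.
TC(618) = (63,360/618)×200 + (618/2)×23.1 = $27,642.75
TC(1,311) = (63,360/1,311)×200 + (1,311/2)×23.1 = $24,807.95
Cheaper: Q = 1,311.  Difference = $2,834.80

$2,834.80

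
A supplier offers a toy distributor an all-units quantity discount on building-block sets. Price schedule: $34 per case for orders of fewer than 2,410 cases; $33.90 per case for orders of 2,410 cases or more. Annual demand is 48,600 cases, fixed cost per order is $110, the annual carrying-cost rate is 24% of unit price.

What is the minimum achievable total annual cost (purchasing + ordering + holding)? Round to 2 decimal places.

H₁ = 24%×$34 = $8.1600;  H₂ = 24%×$33.90 = $8.1360
EOQ₁ = √(2×48,600×110/8.1600) = 1,144.68  (< 2,410, feasible at tier 1)
EOQ₂ = √(2×48,600×110/8.1360) = 1,146.37  (< 2,410 → use Q = 2,410 at tier-2 price)
TC(tier 1 (EOQ₁), Q≈1,144.7) = $1,661,740.60
TC(tier 2, Q≈2,410.0) = $1,659,562.14
Minimum at tier 2: $1,659,562.14

$1,659,562.14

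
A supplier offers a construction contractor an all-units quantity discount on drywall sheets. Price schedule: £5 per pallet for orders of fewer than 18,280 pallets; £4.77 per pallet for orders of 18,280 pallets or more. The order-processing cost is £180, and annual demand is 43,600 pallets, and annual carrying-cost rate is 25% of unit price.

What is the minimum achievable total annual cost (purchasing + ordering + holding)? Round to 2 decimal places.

H₁ = 25%×£5 = £1.2500;  H₂ = 25%×£4.77 = £1.1925
EOQ₁ = √(2×43,600×180/1.2500) = 3,543.56  (< 18,280, feasible at tier 1)
EOQ₂ = √(2×43,600×180/1.1925) = 3,627.98  (< 18,280 → use Q = 18,280 at tier-2 price)
TC(tier 1 (EOQ₁), Q≈3,543.6) = £222,429.45
TC(tier 2, Q≈18,280.0) = £219,300.77
Minimum at tier 2: £219,300.77

£219,300.77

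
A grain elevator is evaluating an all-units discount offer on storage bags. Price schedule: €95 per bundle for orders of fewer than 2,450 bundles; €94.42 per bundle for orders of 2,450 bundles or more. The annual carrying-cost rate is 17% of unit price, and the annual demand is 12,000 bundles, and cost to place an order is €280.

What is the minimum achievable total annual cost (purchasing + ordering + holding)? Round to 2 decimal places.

€1,150,417.68

H₁ = 17%×€95 = €16.1500;  H₂ = 17%×€94.42 = €16.0514
EOQ₁ = √(2×12,000×280/16.1500) = 645.06  (< 2,450, feasible at tier 1)
EOQ₂ = √(2×12,000×280/16.0514) = 647.04  (< 2,450 → use Q = 2,450 at tier-2 price)
TC(tier 1 (EOQ₁), Q≈645.1) = €1,150,417.68
TC(tier 2, Q≈2,450.0) = €1,154,074.39
Minimum at tier 1 (EOQ₁): €1,150,417.68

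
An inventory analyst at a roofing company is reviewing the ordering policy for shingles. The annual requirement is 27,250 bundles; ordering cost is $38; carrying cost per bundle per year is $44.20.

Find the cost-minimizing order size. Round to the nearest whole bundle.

EOQ = √(2DS/H) = √(2 × 27,250 × 38 / 44.2)
    = √(46,855.20) ≈ 216.46

216 bundles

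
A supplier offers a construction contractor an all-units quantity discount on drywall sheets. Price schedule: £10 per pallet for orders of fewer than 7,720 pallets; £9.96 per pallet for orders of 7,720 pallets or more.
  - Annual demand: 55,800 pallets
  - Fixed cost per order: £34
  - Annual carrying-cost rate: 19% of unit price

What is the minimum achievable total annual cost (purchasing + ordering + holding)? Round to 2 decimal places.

£560,685.03

H₁ = 19%×£10 = £1.9000;  H₂ = 19%×£9.96 = £1.8924
EOQ₁ = √(2×55,800×34/1.9000) = 1,413.17  (< 7,720, feasible at tier 1)
EOQ₂ = √(2×55,800×34/1.8924) = 1,416.01  (< 7,720 → use Q = 7,720 at tier-2 price)
TC(tier 1 (EOQ₁), Q≈1,413.2) = £560,685.03
TC(tier 2, Q≈7,720.0) = £563,318.42
Minimum at tier 1 (EOQ₁): £560,685.03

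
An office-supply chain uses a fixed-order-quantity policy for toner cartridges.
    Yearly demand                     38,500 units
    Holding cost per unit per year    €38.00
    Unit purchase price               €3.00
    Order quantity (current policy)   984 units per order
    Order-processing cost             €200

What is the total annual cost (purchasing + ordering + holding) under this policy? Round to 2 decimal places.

Ordering: D/Q × S = 38,500/984 × €200 = €7,825.20
Holding:  Q/2 × H = 984/2 × €38 = €18,696.00
Purchase cost = D·C = 38,500 × 3 = €115,500.00
Total = €7,825.20 + €18,696.00 + €115,500.00 = €142,021.20

€142,021.20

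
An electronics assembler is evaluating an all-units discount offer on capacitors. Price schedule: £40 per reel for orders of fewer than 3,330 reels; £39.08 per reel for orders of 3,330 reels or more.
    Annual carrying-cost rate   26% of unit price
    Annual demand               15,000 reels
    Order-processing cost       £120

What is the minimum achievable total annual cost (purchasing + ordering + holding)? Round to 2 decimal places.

H₁ = 26%×£40 = £10.4000;  H₂ = 26%×£39.08 = £10.1608
EOQ₁ = √(2×15,000×120/10.4000) = 588.35  (< 3,330, feasible at tier 1)
EOQ₂ = √(2×15,000×120/10.1608) = 595.23  (< 3,330 → use Q = 3,330 at tier-2 price)
TC(tier 1 (EOQ₁), Q≈588.3) = £606,118.82
TC(tier 2, Q≈3,330.0) = £603,658.27
Minimum at tier 2: £603,658.27

£603,658.27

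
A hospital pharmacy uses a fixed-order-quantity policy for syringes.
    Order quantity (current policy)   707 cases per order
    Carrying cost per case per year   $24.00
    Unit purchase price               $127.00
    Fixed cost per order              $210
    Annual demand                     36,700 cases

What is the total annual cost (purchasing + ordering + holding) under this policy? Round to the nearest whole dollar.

$4,680,285

Annual ordering cost = (D/Q)·S = (36,700/707) × 210 = $10,900.99
Annual holding cost  = (Q/2)·H = (707/2) × 24 = $8,484.00
Purchase cost = D·C = 36,700 × 127 = $4,660,900.00
Total = $10,900.99 + $8,484.00 + $4,660,900.00 = $4,680,284.99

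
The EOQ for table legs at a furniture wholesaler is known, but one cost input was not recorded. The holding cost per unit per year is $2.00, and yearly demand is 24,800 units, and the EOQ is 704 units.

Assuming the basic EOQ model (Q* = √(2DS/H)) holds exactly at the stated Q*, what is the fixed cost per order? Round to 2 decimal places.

$19.98

From Q* = √(2DS/H) ⇒ Q*² = 2DS/H.
S = Q²H / (2D) = 704² × 2 / (2 × 24,800) = 19.9845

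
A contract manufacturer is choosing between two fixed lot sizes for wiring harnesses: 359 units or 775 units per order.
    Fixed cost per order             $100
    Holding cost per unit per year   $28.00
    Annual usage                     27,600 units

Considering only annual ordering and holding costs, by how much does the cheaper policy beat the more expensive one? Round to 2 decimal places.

$1,697.27

TC(Q) = (D/Q)S + (Q/2)H
TC(359) = (27,600/359)×100 + (359/2)×28 = $12,714.02
TC(775) = (27,600/775)×100 + (775/2)×28 = $14,411.29
Lots of 359 are cheaper by $1,697.27.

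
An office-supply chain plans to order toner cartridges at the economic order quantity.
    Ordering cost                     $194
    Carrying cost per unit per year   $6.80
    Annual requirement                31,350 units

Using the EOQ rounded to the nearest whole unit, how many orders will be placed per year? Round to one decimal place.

EOQ = √(2DS/H) = √(2 × 31,350 × 194 / 6.8)
    = √(1,788,794.12) ≈ 1,337.46 → Q = 1,337
Orders per year = D/Q = 31,350 / 1,337 = 23.448

23.4 orders per year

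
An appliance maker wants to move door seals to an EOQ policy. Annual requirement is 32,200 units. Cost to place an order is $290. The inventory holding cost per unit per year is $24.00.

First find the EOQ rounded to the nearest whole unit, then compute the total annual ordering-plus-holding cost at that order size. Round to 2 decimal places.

2DS/H = 2·32,200·290/24 = 778,166.67
EOQ = √778,166.67 ≈ 882.14 → Q = 882 units
Annual ordering cost = (D/Q)·S = (32,200/882) × 290 = $10,587.30
Annual holding cost  = (Q/2)·H = (882/2) × 24 = $10,584.00
Total = $10,587.30 + $10,584.00 = $21,171.30

$21,171.30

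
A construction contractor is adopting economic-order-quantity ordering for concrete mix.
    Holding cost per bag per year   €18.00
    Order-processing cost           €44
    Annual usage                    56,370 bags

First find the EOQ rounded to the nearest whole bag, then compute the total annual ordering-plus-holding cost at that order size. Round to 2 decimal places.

€9,449.34

Q* = √(2·D·S / H) = √(2·56,370·44 / 18) = √275,586.7 ≈ 524.96 → Q = 525 bags
Annual ordering cost = (D/Q)·S = (56,370/525) × 44 = €4,724.34
Annual holding cost  = (Q/2)·H = (525/2) × 18 = €4,725.00
Total = €4,724.34 + €4,725.00 = €9,449.34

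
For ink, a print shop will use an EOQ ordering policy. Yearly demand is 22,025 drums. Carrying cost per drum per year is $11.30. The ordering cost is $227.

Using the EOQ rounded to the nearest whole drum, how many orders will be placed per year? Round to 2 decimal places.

Q* = √(2·D·S / H) = √(2·22,025·227 / 11.3) = √884,898.2 ≈ 940.69 → Q = 941
Orders per year = D/Q = 22,025 / 941 = 23.406

23.41 orders per year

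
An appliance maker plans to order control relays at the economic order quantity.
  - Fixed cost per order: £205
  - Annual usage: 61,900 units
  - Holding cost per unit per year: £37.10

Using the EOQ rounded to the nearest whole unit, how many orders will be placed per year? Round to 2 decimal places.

74.85 orders per year

EOQ = √(2DS/H) = √(2 × 61,900 × 205 / 37.1)
    = √(684,070.08) ≈ 827.09 → Q = 827
Orders per year = D/Q = 61,900 / 827 = 74.849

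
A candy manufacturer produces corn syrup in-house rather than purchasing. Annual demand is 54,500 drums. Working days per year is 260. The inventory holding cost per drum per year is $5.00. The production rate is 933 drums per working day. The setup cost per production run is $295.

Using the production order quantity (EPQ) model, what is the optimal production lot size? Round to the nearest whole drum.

2,880 drums

Daily demand d = 54,500/260 = 209.615; p = 933; 1 − d/p = 0.77533
EPQ = √(2DS / (H(1 − d/p)))
    = √(2 × 54,500 × 295 / (5 × 0.77533)) ≈ 2,880.02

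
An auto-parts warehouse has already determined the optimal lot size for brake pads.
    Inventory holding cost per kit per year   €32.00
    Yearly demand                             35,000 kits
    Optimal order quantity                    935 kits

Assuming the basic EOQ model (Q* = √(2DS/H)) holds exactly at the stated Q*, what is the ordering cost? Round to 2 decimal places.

€399.65

From Q* = √(2DS/H) ⇒ Q*² = 2DS/H.
S = Q²H / (2D) = 935² × 32 / (2 × 35,000) = 399.6457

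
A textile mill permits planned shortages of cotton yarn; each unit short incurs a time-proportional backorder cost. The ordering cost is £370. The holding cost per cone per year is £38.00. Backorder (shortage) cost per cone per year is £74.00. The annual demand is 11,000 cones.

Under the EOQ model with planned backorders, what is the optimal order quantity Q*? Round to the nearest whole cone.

569 cones

Q* = √(2DS/H) · √((H + b)/b)
   = √(2 × 11,000 × 370 / 38) · √((38 + 74) / 74)
   = 462.829 × 1.2302 ≈ 569.39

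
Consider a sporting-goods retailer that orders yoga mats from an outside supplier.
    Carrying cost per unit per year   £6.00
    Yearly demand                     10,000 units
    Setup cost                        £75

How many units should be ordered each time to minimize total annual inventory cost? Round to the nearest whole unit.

500 units

Q* = √(2·D·S / H) = √(2·10,000·75 / 6) = √250,000.0 ≈ 500.00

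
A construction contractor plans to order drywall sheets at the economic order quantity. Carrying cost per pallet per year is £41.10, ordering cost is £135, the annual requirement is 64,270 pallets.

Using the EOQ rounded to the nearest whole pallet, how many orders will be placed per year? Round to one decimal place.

98.9 orders per year

Q* = √(2·D·S / H) = √(2·64,270·135 / 41.1) = √422,211.7 ≈ 649.78 → Q = 650
Orders per year = D/Q = 64,270 / 650 = 98.877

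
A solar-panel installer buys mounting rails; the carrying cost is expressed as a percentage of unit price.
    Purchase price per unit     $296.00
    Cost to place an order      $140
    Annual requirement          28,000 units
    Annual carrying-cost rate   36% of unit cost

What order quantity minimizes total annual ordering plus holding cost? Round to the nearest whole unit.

271 units

Carrying cost H = $296 × 36% = $106.5600/unit/yr
2DS/H = 2·28,000·140/106.56 = 73,573.57
EOQ = √73,573.57 ≈ 271.24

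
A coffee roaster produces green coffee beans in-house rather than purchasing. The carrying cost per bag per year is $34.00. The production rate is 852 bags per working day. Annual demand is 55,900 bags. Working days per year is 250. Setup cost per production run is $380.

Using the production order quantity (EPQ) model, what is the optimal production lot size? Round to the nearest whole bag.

1,302 bags

Daily demand d = 55,900/250 = 223.600; p = 852; 1 − d/p = 0.73756
EPQ = √(2DS / (H(1 − d/p)))
    = √(2 × 55,900 × 380 / (34 × 0.73756)) ≈ 1,301.59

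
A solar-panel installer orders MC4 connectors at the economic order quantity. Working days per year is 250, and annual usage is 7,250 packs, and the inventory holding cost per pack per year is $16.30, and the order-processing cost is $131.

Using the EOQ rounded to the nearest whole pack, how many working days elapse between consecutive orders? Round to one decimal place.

11.8 days

EOQ = √(2DS/H) = √(2 × 7,250 × 131 / 16.3)
    = √(116,533.74) ≈ 341.37 → Q = 341 packs
T = Q/D × 250 days = 341/7,250 × 250 = 11.759 days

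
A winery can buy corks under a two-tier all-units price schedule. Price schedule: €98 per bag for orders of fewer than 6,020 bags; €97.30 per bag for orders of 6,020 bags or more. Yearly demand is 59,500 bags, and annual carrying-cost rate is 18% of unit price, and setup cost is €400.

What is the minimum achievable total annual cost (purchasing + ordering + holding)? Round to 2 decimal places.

H₁ = 18%×€98 = €17.6400;  H₂ = 18%×€97.30 = €17.5140
EOQ₁ = √(2×59,500×400/17.6400) = 1,642.68  (< 6,020, feasible at tier 1)
EOQ₂ = √(2×59,500×400/17.5140) = 1,648.58  (< 6,020 → use Q = 6,020 at tier-2 price)
TC(tier 1 (EOQ₁), Q≈1,642.7) = €5,859,976.96
TC(tier 2, Q≈6,020.0) = €5,846,020.63
Minimum at tier 2: €5,846,020.63

€5,846,020.63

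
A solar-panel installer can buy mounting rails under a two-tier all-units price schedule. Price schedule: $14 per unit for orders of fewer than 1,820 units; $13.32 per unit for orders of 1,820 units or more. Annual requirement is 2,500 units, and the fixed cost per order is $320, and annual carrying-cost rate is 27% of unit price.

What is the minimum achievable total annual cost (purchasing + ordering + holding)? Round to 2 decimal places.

H₁ = 27%×$14 = $3.7800;  H₂ = 27%×$13.32 = $3.5964
EOQ₁ = √(2×2,500×320/3.7800) = 650.60  (< 1,820, feasible at tier 1)
EOQ₂ = √(2×2,500×320/3.5964) = 667.00  (< 1,820 → use Q = 1,820 at tier-2 price)
TC(tier 1 (EOQ₁), Q≈650.6) = $37,459.27
TC(tier 2, Q≈1,820.0) = $37,012.28
Minimum at tier 2: $37,012.28

$37,012.28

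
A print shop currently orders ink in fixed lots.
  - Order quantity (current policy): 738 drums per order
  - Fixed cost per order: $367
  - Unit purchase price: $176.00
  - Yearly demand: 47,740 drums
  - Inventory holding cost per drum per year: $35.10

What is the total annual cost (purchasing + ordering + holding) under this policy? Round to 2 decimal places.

Annual ordering cost = (D/Q)·S = (47,740/738) × 367 = $23,740.62
Annual holding cost  = (Q/2)·H = (738/2) × 35.1 = $12,951.90
Purchase cost = D·C = 47,740 × 176 = $8,402,240.00
Total = $23,740.62 + $12,951.90 + $8,402,240.00 = $8,438,932.52

$8,438,932.52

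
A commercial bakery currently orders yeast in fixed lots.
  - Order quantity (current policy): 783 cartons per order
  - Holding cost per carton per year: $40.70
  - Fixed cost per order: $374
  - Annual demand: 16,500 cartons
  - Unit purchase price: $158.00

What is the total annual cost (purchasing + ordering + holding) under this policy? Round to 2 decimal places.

$2,630,815.28

Orders/yr = 16,500/783 = 21.073; ordering cost = 21.073 × $374 = $7,881.23
Average inventory = 783/2 = 391.5; holding cost = 391.5 × $40.7 = $15,934.05
Purchase cost = D·C = 16,500 × 158 = $2,607,000.00
Total = $7,881.23 + $15,934.05 + $2,607,000.00 = $2,630,815.28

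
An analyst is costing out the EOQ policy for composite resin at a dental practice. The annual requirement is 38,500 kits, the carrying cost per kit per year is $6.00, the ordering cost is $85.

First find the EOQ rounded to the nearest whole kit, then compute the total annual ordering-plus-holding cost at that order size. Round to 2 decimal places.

2DS/H = 2·38,500·85/6 = 1,090,833.33
EOQ = √1,090,833.33 ≈ 1,044.43 → Q = 1,044 kits
Orders/yr = 38,500/1,044 = 36.877; ordering cost = 36.877 × $85 = $3,134.58
Average inventory = 1,044/2 = 522; holding cost = 522 × $6 = $3,132.00
Total = $3,134.58 + $3,132.00 = $6,266.58

$6,266.58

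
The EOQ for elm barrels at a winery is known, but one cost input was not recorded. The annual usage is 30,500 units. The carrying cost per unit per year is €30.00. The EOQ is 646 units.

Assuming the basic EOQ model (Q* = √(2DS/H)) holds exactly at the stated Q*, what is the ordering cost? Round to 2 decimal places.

€205.24

From Q* = √(2DS/H) ⇒ Q*² = 2DS/H.
S = Q²H / (2D) = 646² × 30 / (2 × 30,500) = 205.2374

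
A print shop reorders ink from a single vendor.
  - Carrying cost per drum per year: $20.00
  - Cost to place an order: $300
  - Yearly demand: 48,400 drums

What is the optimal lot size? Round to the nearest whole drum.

2DS/H = 2·48,400·300/20 = 1,452,000.00
EOQ = √1,452,000.00 ≈ 1,204.99

1,205 drums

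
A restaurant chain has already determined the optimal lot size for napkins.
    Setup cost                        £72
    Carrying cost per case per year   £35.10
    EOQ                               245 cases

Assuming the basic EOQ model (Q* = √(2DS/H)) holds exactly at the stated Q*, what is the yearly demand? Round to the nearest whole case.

14,631 cases per year

Since Q* = (2DS/H)^½, squaring gives Q*²·H = 2DS.
D = Q²H / (2S) = 245² × 35.1 / (2 × 72) = 14,631.09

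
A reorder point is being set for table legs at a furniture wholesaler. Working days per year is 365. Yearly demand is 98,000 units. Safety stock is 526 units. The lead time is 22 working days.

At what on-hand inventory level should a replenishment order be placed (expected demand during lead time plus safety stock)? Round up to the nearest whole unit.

Daily demand d = 98,000 / 365 = 268.493 units/day
Demand during lead time = 268.493 × 22 = 5,906.85
Reorder point = 5,906.85 + 526 = 6,432.85 → round up

6,433 units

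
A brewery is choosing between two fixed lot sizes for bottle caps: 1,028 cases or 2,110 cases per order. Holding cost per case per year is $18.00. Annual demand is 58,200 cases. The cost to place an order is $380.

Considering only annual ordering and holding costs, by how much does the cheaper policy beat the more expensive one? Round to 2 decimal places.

$1,294.10

Annual cost at Q: ordering D·S/Q plus holding Q·H/2.
TC(1,028) = (58,200/1,028)×380 + (1,028/2)×18 = $30,765.62
TC(2,110) = (58,200/2,110)×380 + (2,110/2)×18 = $29,471.52
|ΔTC| = |$30,765.62 − $29,471.52| = $1,294.10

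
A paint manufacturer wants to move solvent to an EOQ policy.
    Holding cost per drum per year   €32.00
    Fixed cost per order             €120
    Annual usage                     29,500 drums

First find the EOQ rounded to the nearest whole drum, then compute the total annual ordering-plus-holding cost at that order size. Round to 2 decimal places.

€15,051.91

Optimal lot size Q* = (2 × 29,500 × €120 / €32)^½ ≈ 470.37 → Q = 470 drums
Ordering: D/Q × S = 29,500/470 × €120 = €7,531.91
Holding:  Q/2 × H = 470/2 × €32 = €7,520.00
Total = €7,531.91 + €7,520.00 = €15,051.91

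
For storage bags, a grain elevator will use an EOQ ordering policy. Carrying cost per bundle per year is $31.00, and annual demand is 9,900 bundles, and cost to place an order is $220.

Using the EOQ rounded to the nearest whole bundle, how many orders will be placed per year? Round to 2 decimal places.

EOQ = √(2DS/H) = √(2 × 9,900 × 220 / 31)
    = √(140,516.13) ≈ 374.85 → Q = 375
N = D/Q = 9,900/375 ≈ 26.400 orders/yr

26.40 orders per year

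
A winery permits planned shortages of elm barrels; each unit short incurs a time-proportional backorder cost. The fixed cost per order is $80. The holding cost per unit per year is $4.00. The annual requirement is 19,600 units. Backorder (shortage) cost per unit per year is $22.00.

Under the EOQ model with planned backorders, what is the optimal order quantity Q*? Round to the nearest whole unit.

Q* = √(2DS/H) · √((H + b)/b)
   = √(2 × 19,600 × 80 / 4) · √((4 + 22) / 22)
   = 885.438 × 1.0871 ≈ 962.57

963 units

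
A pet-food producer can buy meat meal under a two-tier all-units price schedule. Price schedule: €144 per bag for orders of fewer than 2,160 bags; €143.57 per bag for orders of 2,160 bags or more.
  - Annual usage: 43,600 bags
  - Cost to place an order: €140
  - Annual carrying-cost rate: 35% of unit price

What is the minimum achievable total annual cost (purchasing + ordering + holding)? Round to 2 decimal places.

H₁ = 35%×€144 = €50.4000;  H₂ = 35%×€143.57 = €50.2495
EOQ₁ = √(2×43,600×140/50.4000) = 492.16  (< 2,160, feasible at tier 1)
EOQ₂ = √(2×43,600×140/50.2495) = 492.90  (< 2,160 → use Q = 2,160 at tier-2 price)
TC(tier 1 (EOQ₁), Q≈492.2) = €6,303,204.90
TC(tier 2, Q≈2,160.0) = €6,316,747.39
Minimum at tier 1 (EOQ₁): €6,303,204.90

€6,303,204.90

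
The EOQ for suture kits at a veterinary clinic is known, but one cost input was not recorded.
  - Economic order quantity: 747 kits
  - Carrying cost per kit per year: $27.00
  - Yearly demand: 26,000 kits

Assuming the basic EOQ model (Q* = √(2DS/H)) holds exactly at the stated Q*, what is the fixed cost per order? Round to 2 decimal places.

From Q* = √(2DS/H) ⇒ Q*² = 2DS/H.
S = Q²H / (2D) = 747² × 27 / (2 × 26,000) = 289.7354

$289.74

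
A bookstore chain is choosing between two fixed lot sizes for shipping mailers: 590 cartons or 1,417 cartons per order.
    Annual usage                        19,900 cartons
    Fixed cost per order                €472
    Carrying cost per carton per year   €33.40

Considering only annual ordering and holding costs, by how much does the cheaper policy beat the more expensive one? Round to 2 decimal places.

For each Q, cost = (D/Q)·S + (Q/2)·H.
TC(590) = (19,900/590)×472 + (590/2)×33.4 = €25,773.00
TC(1,417) = (19,900/1,417)×472 + (1,417/2)×33.4 = €30,292.55
Lots of 590 are cheaper by €4,519.55.

€4,519.55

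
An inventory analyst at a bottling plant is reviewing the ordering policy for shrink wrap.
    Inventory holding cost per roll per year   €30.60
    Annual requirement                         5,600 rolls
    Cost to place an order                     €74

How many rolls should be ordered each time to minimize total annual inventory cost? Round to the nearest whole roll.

165 rolls

Q* = √(2·D·S / H) = √(2·5,600·74 / 30.6) = √27,085.0 ≈ 164.58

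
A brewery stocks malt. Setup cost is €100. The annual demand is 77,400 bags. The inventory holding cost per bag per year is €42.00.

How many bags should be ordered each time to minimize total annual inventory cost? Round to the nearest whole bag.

EOQ = √(2DS/H) = √(2 × 77,400 × 100 / 42)
    = √(368,571.43) ≈ 607.10

607 bags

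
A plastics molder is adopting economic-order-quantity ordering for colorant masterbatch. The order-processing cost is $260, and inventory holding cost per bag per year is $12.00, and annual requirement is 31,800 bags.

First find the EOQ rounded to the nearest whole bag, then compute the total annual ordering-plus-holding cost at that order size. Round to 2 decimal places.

$14,086.59

EOQ = √(2DS/H) = √(2 × 31,800 × 260 / 12)
    = √(1,378,000.00) ≈ 1,173.88 → Q = 1,174 bags
Orders/yr = 31,800/1,174 = 27.087; ordering cost = 27.087 × $260 = $7,042.59
Average inventory = 1,174/2 = 587; holding cost = 587 × $12 = $7,044.00
Total = $7,042.59 + $7,044.00 = $14,086.59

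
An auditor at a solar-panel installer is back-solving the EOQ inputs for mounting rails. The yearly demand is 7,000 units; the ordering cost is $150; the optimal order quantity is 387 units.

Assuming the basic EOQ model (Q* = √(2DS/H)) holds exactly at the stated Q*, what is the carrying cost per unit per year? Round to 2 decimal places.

Since Q* = (2DS/H)^½, squaring gives Q*²·H = 2DS.
H = 2DS / Q² = 2 × 7,000 × 150 / 387² = 14.0216

$14.02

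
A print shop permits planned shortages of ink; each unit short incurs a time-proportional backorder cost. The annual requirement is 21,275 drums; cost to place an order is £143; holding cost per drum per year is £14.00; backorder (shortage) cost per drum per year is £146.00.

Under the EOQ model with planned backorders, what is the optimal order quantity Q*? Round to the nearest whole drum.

Basic EOQ = √(2·21,275·143/14) = 659.256
Backorder adjustment √((H+b)/b) = √((14+146)/146) = 1.0468
Q* = 659.256 × 1.0468 ≈ 690.14

690 drums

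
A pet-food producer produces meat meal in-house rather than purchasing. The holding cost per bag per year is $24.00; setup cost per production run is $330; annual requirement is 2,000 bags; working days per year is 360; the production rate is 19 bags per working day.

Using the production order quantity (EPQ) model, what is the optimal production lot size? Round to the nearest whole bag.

d = 2,000/360 = 5.5556 bags/day;  effective holding cost H(1 − d/p) = 24·(1 − 5.5556/19) = 16.98246
Q* = √(2DS / H_eff) = √(2·2,000·330 / 16.98246) ≈ 278.80

279 bags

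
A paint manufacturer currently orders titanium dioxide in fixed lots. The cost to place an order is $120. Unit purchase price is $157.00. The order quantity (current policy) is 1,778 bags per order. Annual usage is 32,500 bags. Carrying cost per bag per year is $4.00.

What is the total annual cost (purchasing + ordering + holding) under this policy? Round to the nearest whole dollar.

Orders/yr = 32,500/1,778 = 18.279; ordering cost = 18.279 × $120 = $2,193.48
Average inventory = 1,778/2 = 889; holding cost = 889 × $4 = $3,556.00
Purchase cost = D·C = 32,500 × 157 = $5,102,500.00
Total = $2,193.48 + $3,556.00 + $5,102,500.00 = $5,108,249.48

$5,108,249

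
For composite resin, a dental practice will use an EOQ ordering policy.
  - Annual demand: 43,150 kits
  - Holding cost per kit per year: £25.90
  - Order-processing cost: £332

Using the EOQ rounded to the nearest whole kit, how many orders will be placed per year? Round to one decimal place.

2DS/H = 2·43,150·332/25.9 = 1,106,239.38
EOQ = √1,106,239.38 ≈ 1,051.78 → Q = 1,052
Orders per year = D/Q = 43,150 / 1,052 = 41.017

41.0 orders per year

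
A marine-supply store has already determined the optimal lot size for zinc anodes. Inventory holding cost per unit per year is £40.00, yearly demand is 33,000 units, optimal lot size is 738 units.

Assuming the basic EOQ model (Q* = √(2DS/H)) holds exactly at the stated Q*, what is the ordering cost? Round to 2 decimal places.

£330.09

From Q* = √(2DS/H) ⇒ Q*² = 2DS/H.
S = Q²H / (2D) = 738² × 40 / (2 × 33,000) = 330.0873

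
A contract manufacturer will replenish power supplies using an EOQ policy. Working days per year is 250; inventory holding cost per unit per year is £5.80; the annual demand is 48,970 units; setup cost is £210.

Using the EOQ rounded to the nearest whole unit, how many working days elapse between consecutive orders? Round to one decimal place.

9.6 days

EOQ = √(2DS/H) = √(2 × 48,970 × 210 / 5.8)
    = √(3,546,103.45) ≈ 1,883.11 → Q = 1,883 units
Days between orders = 250 / (D/Q) = 250 / 26.006 ≈ 9.613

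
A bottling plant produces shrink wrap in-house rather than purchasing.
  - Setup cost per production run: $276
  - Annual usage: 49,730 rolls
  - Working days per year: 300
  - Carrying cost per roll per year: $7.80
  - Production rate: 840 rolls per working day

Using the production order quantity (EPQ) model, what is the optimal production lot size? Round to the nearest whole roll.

Daily demand d = 49,730/300 = 165.767; p = 840; 1 − d/p = 0.80266
EPQ = √(2DS / (H(1 − d/p)))
    = √(2 × 49,730 × 276 / (7.8 × 0.80266)) ≈ 2,093.95

2,094 rolls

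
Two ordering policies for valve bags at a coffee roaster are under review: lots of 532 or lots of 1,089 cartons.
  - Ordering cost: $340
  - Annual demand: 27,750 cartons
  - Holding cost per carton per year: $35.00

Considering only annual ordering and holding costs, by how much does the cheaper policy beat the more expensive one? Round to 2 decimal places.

TC(Q) = (D/Q)S + (Q/2)H
TC(532) = (27,750/532)×340 + (532/2)×35 = $27,044.96
TC(1,089) = (27,750/1,089)×340 + (1,089/2)×35 = $27,721.41
|ΔTC| = |$27,044.96 − $27,721.41| = $676.45

$676.45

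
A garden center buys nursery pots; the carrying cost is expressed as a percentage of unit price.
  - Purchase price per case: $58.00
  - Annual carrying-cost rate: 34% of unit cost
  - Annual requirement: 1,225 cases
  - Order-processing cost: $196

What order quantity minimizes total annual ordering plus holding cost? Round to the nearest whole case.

156 cases

H = i·C = 0.34 × $58 = $19.7200 per case-year
Optimal lot size Q* = (2 × 1,225 × $196 / $19.72)^½ ≈ 156.05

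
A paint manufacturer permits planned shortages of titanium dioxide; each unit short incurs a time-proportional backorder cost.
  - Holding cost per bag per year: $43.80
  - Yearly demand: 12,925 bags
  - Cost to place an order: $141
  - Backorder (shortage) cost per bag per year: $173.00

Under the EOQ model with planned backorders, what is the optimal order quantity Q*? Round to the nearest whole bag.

323 bags

Q* = √(2DS/H) · √((H + b)/b)
   = √(2 × 12,925 × 141 / 43.8) · √((43.8 + 173) / 173)
   = 288.471 × 1.1195 ≈ 322.93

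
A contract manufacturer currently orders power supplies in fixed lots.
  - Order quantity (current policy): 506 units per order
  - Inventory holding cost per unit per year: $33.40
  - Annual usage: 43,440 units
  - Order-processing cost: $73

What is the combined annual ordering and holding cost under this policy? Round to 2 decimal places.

Annual ordering cost = (D/Q)·S = (43,440/506) × 73 = $6,267.04
Annual holding cost  = (Q/2)·H = (506/2) × 33.4 = $8,450.20
Total = $6,267.04 + $8,450.20 = $14,717.24

$14,717.24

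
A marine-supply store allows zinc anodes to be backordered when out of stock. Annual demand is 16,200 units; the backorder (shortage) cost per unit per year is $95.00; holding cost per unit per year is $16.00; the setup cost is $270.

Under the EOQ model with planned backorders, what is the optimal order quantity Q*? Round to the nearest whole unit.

Basic EOQ = √(2·16,200·270/16) = 739.425
Backorder adjustment √((H+b)/b) = √((16+95)/95) = 1.0809
Q* = 739.425 × 1.0809 ≈ 799.27

799 units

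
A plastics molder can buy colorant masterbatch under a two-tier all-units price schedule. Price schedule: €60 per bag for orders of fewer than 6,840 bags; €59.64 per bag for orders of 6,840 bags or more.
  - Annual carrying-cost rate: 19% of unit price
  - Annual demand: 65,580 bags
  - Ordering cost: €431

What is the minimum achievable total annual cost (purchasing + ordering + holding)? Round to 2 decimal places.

€3,954,077.58

H₁ = 19%×€60 = €11.4000;  H₂ = 19%×€59.64 = €11.3316
EOQ₁ = √(2×65,580×431/11.4000) = 2,226.83  (< 6,840, feasible at tier 1)
EOQ₂ = √(2×65,580×431/11.3316) = 2,233.54  (< 6,840 → use Q = 6,840 at tier-2 price)
TC(tier 1 (EOQ₁), Q≈2,226.8) = €3,960,185.85
TC(tier 2, Q≈6,840.0) = €3,954,077.58
Minimum at tier 2: €3,954,077.58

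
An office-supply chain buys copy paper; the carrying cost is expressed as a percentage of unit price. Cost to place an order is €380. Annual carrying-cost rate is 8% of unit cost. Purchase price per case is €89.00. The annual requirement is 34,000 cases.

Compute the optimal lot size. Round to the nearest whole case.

H = i·C = 0.08 × €89 = €7.1200 per case-year
2DS/H = 2·34,000·380/7.12 = 3,629,213.48
EOQ = √3,629,213.48 ≈ 1,905.05

1,905 cases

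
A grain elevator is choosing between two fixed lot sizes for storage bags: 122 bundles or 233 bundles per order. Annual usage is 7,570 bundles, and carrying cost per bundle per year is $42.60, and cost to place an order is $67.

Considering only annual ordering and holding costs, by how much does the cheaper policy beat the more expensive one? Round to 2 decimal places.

$383.79

Annual cost at Q: ordering D·S/Q plus holding Q·H/2.
TC(122) = (7,570/122)×67 + (122/2)×42.6 = $6,755.90
TC(233) = (7,570/233)×67 + (233/2)×42.6 = $7,139.68
Lots of 122 are cheaper by $383.79.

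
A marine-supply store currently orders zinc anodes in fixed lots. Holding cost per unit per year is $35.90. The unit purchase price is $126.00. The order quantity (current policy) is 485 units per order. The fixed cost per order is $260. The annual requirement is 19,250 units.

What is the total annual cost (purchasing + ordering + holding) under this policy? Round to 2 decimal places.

$2,444,525.34

Annual ordering cost = (D/Q)·S = (19,250/485) × 260 = $10,319.59
Annual holding cost  = (Q/2)·H = (485/2) × 35.9 = $8,705.75
Purchase cost = D·C = 19,250 × 126 = $2,425,500.00
Total = $10,319.59 + $8,705.75 + $2,425,500.00 = $2,444,525.34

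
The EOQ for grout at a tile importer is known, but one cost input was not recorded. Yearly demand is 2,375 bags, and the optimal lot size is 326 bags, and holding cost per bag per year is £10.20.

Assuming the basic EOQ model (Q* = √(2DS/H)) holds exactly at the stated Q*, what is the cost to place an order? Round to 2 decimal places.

Since Q* = (2DS/H)^½, squaring gives Q*²·H = 2DS.
S = Q²H / (2D) = 326² × 10.2 / (2 × 2,375) = 228.2137

£228.21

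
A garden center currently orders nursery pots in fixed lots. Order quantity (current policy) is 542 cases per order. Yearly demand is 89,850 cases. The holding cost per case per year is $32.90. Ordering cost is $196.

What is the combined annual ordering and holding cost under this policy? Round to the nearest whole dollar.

Annual ordering cost = (D/Q)·S = (89,850/542) × 196 = $32,491.88
Annual holding cost  = (Q/2)·H = (542/2) × 32.9 = $8,915.90
Total = $32,491.88 + $8,915.90 = $41,407.78

$41,408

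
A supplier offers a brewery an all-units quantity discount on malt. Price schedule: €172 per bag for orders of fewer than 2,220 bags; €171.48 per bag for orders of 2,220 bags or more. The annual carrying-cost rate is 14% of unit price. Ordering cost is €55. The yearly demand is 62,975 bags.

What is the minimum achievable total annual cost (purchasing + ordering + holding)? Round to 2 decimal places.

H₁ = 14%×€172 = €24.0800;  H₂ = 14%×€171.48 = €24.0072
EOQ₁ = √(2×62,975×55/24.0800) = 536.35  (< 2,220, feasible at tier 1)
EOQ₂ = √(2×62,975×55/24.0072) = 537.17  (< 2,220 → use Q = 2,220 at tier-2 price)
TC(tier 1 (EOQ₁), Q≈536.4) = €10,844,615.42
TC(tier 2, Q≈2,220.0) = €10,827,161.18
Minimum at tier 2: €10,827,161.18

€10,827,161.18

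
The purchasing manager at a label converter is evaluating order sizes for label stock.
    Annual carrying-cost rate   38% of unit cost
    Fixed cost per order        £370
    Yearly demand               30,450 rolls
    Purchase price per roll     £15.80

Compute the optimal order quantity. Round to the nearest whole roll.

Holding cost per roll per year: H = 38% × £15.8 = £6.0040
EOQ = √(2DS/H) = √(2 × 30,450 × 370 / 6.004)
    = √(3,752,998.00) ≈ 1,937.27

1,937 rolls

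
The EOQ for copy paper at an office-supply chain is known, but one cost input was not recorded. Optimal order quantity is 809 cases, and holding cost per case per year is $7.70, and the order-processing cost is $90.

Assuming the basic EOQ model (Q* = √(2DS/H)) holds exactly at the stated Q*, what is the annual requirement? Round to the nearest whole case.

Since Q* = (2DS/H)^½, squaring gives Q*²·H = 2DS.
D = Q²H / (2S) = 809² × 7.7 / (2 × 90) = 27,997.24

27,997 cases per year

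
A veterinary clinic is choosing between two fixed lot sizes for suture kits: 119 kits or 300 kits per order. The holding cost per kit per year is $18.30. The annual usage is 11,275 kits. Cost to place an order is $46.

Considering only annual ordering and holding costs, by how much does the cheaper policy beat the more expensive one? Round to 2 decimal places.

$973.42

For each Q, cost = (D/Q)·S + (Q/2)·H.
TC(119) = (11,275/119)×46 + (119/2)×18.3 = $5,447.25
TC(300) = (11,275/300)×46 + (300/2)×18.3 = $4,473.83
Lots of 300 are cheaper by $973.42.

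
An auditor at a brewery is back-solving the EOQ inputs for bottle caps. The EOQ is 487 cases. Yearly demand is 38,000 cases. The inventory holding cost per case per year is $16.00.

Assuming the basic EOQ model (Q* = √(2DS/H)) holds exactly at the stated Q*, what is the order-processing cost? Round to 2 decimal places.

EOQ relation: Q² = 2DS/H, so rearrange for the unknown.
S = Q²H / (2D) = 487² × 16 / (2 × 38,000) = 49.9303

$49.93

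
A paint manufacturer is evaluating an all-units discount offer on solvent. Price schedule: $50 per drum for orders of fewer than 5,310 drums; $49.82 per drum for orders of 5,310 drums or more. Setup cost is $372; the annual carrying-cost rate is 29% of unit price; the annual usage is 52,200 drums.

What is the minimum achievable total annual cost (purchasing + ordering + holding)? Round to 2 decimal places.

$2,633,730.44

H₁ = 29%×$50 = $14.5000;  H₂ = 29%×$49.82 = $14.4478
EOQ₁ = √(2×52,200×372/14.5000) = 1,636.58  (< 5,310, feasible at tier 1)
EOQ₂ = √(2×52,200×372/14.4478) = 1,639.54  (< 5,310 → use Q = 5,310 at tier-2 price)
TC(tier 1 (EOQ₁), Q≈1,636.6) = $2,633,730.44
TC(tier 2, Q≈5,310.0) = $2,642,619.86
Minimum at tier 1 (EOQ₁): $2,633,730.44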